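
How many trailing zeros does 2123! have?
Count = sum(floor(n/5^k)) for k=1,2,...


floor(2123/5) = 424
floor(2123/25) = 84
floor(2123/125) = 16
floor(2123/625) = 3
Total = 527

527 trailing zeros


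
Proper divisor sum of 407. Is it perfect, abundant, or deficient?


Proper divisors: 1, 11, 37
Sum = 1 + 11 + 37 = 49
49 < 407 → deficient

s(407) = 49 (deficient)


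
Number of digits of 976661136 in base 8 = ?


976661136 in base 8 = 7215525220
Number of digits = 10

10 digits (base 8)


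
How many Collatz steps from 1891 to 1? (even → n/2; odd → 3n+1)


1891 → 5674 → 2837 → 8512 → 4256 → 2128 → 1064 → 532 → 266 → 133 → 400 → 200 → 100 → 50 → 25 → 76 → 38 → 19 → 58 → 29 → 88 → 44 → 22 → 11 → 34 → 17 → 52 → 26 → 13 → 40 → 20 → 10 → 5 → 16 → 8 → 4 → 2 → 1
Total steps = 37

37 steps


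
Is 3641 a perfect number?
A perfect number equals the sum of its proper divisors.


Proper divisors of 3641: 1, 11, 331
Sum = 1 + 11 + 331 = 343

No, 3641 is not perfect (343 ≠ 3641)


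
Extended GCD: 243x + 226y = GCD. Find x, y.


Tabular extended Euclidean (each row: r = 243*s + 226*t):
r=243, s=1, t=0
r=226, s=0, t=1
q=1: r=17, s=1, t=-1   [243*(1) + 226*(-1) = 17]
q=13: r=5, s=-13, t=14   [243*(-13) + 226*(14) = 5]
q=3: r=2, s=40, t=-43   [243*(40) + 226*(-43) = 2]
q=2: r=1, s=-93, t=100   [243*(-93) + 226*(100) = 1]
q=2: r=0, s=226, t=-243   [243*(226) + 226*(-243) = 0]
GCD = 1; from the row with r=1: x=-93, y=100
Check: 243*(-93) + 226*(100) = -22599 + 22600 = 1

GCD = 1, x = -93, y = 100


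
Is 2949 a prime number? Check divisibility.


2949 / 3 = 983 (exact division)
2949 is NOT prime.

No, 2949 is not prime


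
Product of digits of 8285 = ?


8 × 2 × 8 × 5 = 640


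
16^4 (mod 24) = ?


16^1 mod 24 = 16
16^2 mod 24 = 16
16^3 mod 24 = 16
16^4 mod 24 = 16


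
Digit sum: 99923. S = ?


9 + 9 + 9 + 2 + 3 = 32


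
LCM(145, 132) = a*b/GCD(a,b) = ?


GCD(145, 132) = 1
LCM = 145*132/1 = 19140/1 = 19140

LCM = 19140


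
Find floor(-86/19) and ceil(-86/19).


-86/19 = -4.5263
floor = -5
ceil = -4

floor = -5, ceil = -4


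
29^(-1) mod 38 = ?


Use the extended Euclidean algorithm on (38, 29); each row r = 38*s + 29*t:
r=38, s=1, t=0
r=29, s=0, t=1
q=1: r=9, s=1, t=-1   [38*(1) + 29*(-1) = 9]
q=3: r=2, s=-3, t=4   [38*(-3) + 29*(4) = 2]
q=4: r=1, s=13, t=-17   [38*(13) + 29*(-17) = 1]
q=2: r=0, s=-29, t=38   [38*(-29) + 29*(38) = 0]
GCD = 1 with t = -17, so 29*(-17) ≡ 1 (mod 38)
Inverse = -17 mod 38 = 21
Check: 29 * 21 = 609 ≡ 1 (mod 38)

29^(-1) ≡ 21 (mod 38)


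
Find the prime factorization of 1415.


1415 / 5 = 283
283 / 283 = 1
1415 = 5 × 283


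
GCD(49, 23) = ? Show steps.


49 = 2 * 23 + 3
23 = 7 * 3 + 2
3 = 1 * 2 + 1
2 = 2 * 1 + 0
GCD = 1


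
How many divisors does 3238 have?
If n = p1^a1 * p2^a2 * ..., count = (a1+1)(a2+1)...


3238 = 2^1 × 1619^1
d(3238) = (1+1) × (1+1) = 4

4 divisors


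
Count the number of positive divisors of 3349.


3349 = 17^1 × 197^1
d(3349) = (1+1) × (1+1) = 4

4 divisors


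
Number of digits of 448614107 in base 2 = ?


448614107 in base 2 = 11010101111010100111011011011
Number of digits = 29

29 digits (base 2)


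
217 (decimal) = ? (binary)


217 (base 10) = 217 (decimal)
217 (decimal) = 11011001 (base 2)


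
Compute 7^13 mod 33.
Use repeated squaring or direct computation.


7^1 mod 33 = 7
7^2 mod 33 = 16
7^3 mod 33 = 13
7^4 mod 33 = 25
7^5 mod 33 = 10
7^6 mod 33 = 4
7^7 mod 33 = 28
7^8 mod 33 = 31
7^9 mod 33 = 19
7^10 mod 33 = 1
7^11 mod 33 = 7
7^12 mod 33 = 16
7^13 mod 33 = 13


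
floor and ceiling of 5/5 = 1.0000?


5/5 = 1.0000
floor = 1
ceil = 1

floor = 1, ceil = 1


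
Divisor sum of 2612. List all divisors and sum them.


Divisors of 2612: 1, 2, 4, 653, 1306, 2612
Sum = 1 + 2 + 4 + 653 + 1306 + 2612 = 4578

σ(2612) = 4578


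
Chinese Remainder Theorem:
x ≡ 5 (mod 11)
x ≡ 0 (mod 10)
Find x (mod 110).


M = 11*10 = 110
M1 = M/11 = 10, M2 = M/10 = 11
M1^(-1) mod 11 = 10, M2^(-1) mod 10 = 1
x = 5*10*10 + 0*11*1 = 500
500 mod 110 = 60
Check: 60 mod 11 = 5 ✓, 60 mod 10 = 0 ✓

x ≡ 60 (mod 110)


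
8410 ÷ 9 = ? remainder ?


8410 = 9 * 934 + 4
Check: 8406 + 4 = 8410

q = 934, r = 4


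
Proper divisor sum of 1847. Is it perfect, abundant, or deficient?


Proper divisors: 1
Sum = 1 = 1
1 < 1847 → deficient

s(1847) = 1 (deficient)


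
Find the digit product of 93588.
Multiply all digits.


9 × 3 × 5 × 8 × 8 = 8640


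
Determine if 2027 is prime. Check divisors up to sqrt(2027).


Check divisors up to sqrt(2027) = 45.0222
No divisors found.
2027 is prime.

Yes, 2027 is prime


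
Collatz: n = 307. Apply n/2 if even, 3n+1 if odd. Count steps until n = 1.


307 → 922 → 461 → 1384 → 692 → 346 → 173 → 520 → 260 → 130 → 65 → 196 → 98 → 49 → 148 → 74 → 37 → 112 → 56 → 28 → 14 → 7 → 22 → 11 → 34 → 17 → 52 → 26 → 13 → 40 → 20 → 10 → 5 → 16 → 8 → 4 → 2 → 1
Total steps = 37

37 steps


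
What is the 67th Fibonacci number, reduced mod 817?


F(k) mod 817 for k=1..67:
1, 1, 2, 3, 5, 8, 13, 21, 34, 55, 89, 144, 233, 377, 610, 170, 780, 133, 96, 229, 325, 554, 62, 616, 678, 477, 338, 815, 336, 334, 670, 187, 40, 227, 267, 494, 761, 438, 382, 3, 385, 388, 773, 344, 300, 644, 127, 771, 81, 35, 116, 151, 267, 418, 685, 286, 154, 440, 594, 217, 811, 211, 205, 416, 621, 220, 24
F(67) mod 817 = 24


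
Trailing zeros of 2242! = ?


floor(2242/5) = 448
floor(2242/25) = 89
floor(2242/125) = 17
floor(2242/625) = 3
Total = 557

557 trailing zeros


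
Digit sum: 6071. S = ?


6 + 0 + 7 + 1 = 14


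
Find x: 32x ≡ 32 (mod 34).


GCD(32, 34) = 2 divides 32
Divide: 16x ≡ 16 (mod 17)
x ≡ 1 (mod 17)


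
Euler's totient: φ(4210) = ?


4210 = 2 × 5 × 421
Prime factors: 2, 5, 421
φ(4210) = 4210 × (1-1/2) × (1-1/5) × (1-1/421)
= 4210 × 1/2 × 4/5 × 420/421 = 1680

φ(4210) = 1680


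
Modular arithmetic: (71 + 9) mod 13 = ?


71 + 9 = 80
80 mod 13 = 2


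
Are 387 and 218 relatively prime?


Euclidean algorithm:
387 = 1 * 218 + 169
218 = 1 * 169 + 49
169 = 3 * 49 + 22
49 = 2 * 22 + 5
22 = 4 * 5 + 2
5 = 2 * 2 + 1
2 = 2 * 1 + 0
GCD(387, 218) = 1

Yes, coprime (GCD = 1)


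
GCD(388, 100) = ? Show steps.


388 = 3 * 100 + 88
100 = 1 * 88 + 12
88 = 7 * 12 + 4
12 = 3 * 4 + 0
GCD = 4


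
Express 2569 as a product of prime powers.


2569 / 7 = 367
367 / 367 = 1
2569 = 7 × 367


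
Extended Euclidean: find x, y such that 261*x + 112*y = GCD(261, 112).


Tabular extended Euclidean (each row: r = 261*s + 112*t):
r=261, s=1, t=0
r=112, s=0, t=1
q=2: r=37, s=1, t=-2   [261*(1) + 112*(-2) = 37]
q=3: r=1, s=-3, t=7   [261*(-3) + 112*(7) = 1]
q=37: r=0, s=112, t=-261   [261*(112) + 112*(-261) = 0]
GCD = 1; from the row with r=1: x=-3, y=7
Check: 261*(-3) + 112*(7) = -783 + 784 = 1

GCD = 1, x = -3, y = 7


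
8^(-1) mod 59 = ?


Use the extended Euclidean algorithm on (59, 8); each row r = 59*s + 8*t:
r=59, s=1, t=0
r=8, s=0, t=1
q=7: r=3, s=1, t=-7   [59*(1) + 8*(-7) = 3]
q=2: r=2, s=-2, t=15   [59*(-2) + 8*(15) = 2]
q=1: r=1, s=3, t=-22   [59*(3) + 8*(-22) = 1]
q=2: r=0, s=-8, t=59   [59*(-8) + 8*(59) = 0]
GCD = 1 with t = -22, so 8*(-22) ≡ 1 (mod 59)
Inverse = -22 mod 59 = 37
Check: 8 * 37 = 296 ≡ 1 (mod 59)

8^(-1) ≡ 37 (mod 59)


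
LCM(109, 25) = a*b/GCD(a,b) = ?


GCD(109, 25) = 1
LCM = 109*25/1 = 2725/1 = 2725

LCM = 2725


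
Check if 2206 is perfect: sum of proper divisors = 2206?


Proper divisors of 2206: 1, 2, 1103
Sum = 1 + 2 + 1103 = 1106

No, 2206 is not perfect (1106 ≠ 2206)


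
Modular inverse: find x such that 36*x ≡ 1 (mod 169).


Use the extended Euclidean algorithm on (169, 36); each row r = 169*s + 36*t:
r=169, s=1, t=0
r=36, s=0, t=1
q=4: r=25, s=1, t=-4   [169*(1) + 36*(-4) = 25]
q=1: r=11, s=-1, t=5   [169*(-1) + 36*(5) = 11]
q=2: r=3, s=3, t=-14   [169*(3) + 36*(-14) = 3]
q=3: r=2, s=-10, t=47   [169*(-10) + 36*(47) = 2]
q=1: r=1, s=13, t=-61   [169*(13) + 36*(-61) = 1]
q=2: r=0, s=-36, t=169   [169*(-36) + 36*(169) = 0]
GCD = 1 with t = -61, so 36*(-61) ≡ 1 (mod 169)
Inverse = -61 mod 169 = 108
Check: 36 * 108 = 3888 ≡ 1 (mod 169)

36^(-1) ≡ 108 (mod 169)


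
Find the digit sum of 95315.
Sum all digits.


9 + 5 + 3 + 1 + 5 = 23


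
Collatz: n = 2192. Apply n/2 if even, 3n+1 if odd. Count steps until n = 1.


2192 → 1096 → 548 → 274 → 137 → 412 → 206 → 103 → 310 → 155 → 466 → 233 → 700 → 350 → 175 → 526 → 263 → 790 → 395 → 1186 → 593 → 1780 → 890 → 445 → 1336 → 668 → 334 → 167 → 502 → 251 → 754 → 377 → 1132 → 566 → 283 → 850 → 425 → 1276 → 638 → 319 → 958 → 479 → 1438 → 719 → 2158 → 1079 → 3238 → 1619 → 4858 → 2429 → 7288 → 3644 → 1822 → 911 → 2734 → 1367 → 4102 → 2051 → 6154 → 3077 → 9232 → 4616 → 2308 → 1154 → 577 → 1732 → 866 → 433 → 1300 → 650 → 325 → 976 → 488 → 244 → 122 → 61 → 184 → 92 → 46 → 23 → 70 → 35 → 106 → 53 → 160 → 80 → 40 → 20 → 10 → 5 → 16 → 8 → 4 → 2 → 1
Total steps = 94

94 steps


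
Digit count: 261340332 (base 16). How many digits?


261340332 in base 16 = F93BCAC
Number of digits = 7

7 digits (base 16)


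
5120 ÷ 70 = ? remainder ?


5120 = 70 * 73 + 10
Check: 5110 + 10 = 5120

q = 73, r = 10


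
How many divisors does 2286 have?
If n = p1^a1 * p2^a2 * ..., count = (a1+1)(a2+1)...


2286 = 2^1 × 3^2 × 127^1
d(2286) = (1+1) × (2+1) × (1+1) = 12

12 divisors


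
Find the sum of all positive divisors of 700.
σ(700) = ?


Divisors of 700: 1, 2, 4, 5, 7, 10, 14, 20, 25, 28, 35, 50, 70, 100, 140, 175, 350, 700
Sum = 1 + 2 + 4 + 5 + 7 + 10 + 14 + 20 + 25 + 28 + 35 + 50 + 70 + 100 + 140 + 175 + 350 + 700 = 1736

σ(700) = 1736


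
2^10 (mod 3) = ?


2^1 mod 3 = 2
2^2 mod 3 = 1
2^3 mod 3 = 2
2^4 mod 3 = 1
2^5 mod 3 = 2
2^6 mod 3 = 1
2^7 mod 3 = 2
2^8 mod 3 = 1
2^9 mod 3 = 2
2^10 mod 3 = 1


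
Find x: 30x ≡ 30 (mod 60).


GCD(30, 60) = 30 divides 30
Divide: 1x ≡ 1 (mod 2)
x ≡ 1 (mod 2)


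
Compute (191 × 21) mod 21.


191 × 21 = 4011
4011 mod 21 = 0


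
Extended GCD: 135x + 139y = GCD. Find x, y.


Tabular extended Euclidean (each row: r = 135*s + 139*t):
r=135, s=1, t=0
r=139, s=0, t=1
q=0: r=135, s=1, t=0   [135*(1) + 139*(0) = 135]
q=1: r=4, s=-1, t=1   [135*(-1) + 139*(1) = 4]
q=33: r=3, s=34, t=-33   [135*(34) + 139*(-33) = 3]
q=1: r=1, s=-35, t=34   [135*(-35) + 139*(34) = 1]
q=3: r=0, s=139, t=-135   [135*(139) + 139*(-135) = 0]
GCD = 1; from the row with r=1: x=-35, y=34
Check: 135*(-35) + 139*(34) = -4725 + 4726 = 1

GCD = 1, x = -35, y = 34


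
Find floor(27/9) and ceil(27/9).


27/9 = 3.0000
floor = 3
ceil = 3

floor = 3, ceil = 3


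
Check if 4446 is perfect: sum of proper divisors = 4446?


Proper divisors of 4446: 1, 2, 3, 6, 9, 13, 18, 19, 26, 38, 39, 57, 78, 114, 117, 171, 234, 247, 342, 494, 741, 1482, 2223
Sum = 1 + 2 + 3 + 6 + 9 + 13 + 18 + 19 + 26 + 38 + 39 + 57 + 78 + 114 + 117 + 171 + 234 + 247 + 342 + 494 + 741 + 1482 + 2223 = 6474

No, 4446 is not perfect (6474 ≠ 4446)


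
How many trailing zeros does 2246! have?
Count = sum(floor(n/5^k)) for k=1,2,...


floor(2246/5) = 449
floor(2246/25) = 89
floor(2246/125) = 17
floor(2246/625) = 3
Total = 558

558 trailing zeros


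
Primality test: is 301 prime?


301 / 7 = 43 (exact division)
301 is NOT prime.

No, 301 is not prime


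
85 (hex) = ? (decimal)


85 (base 16) = 133 (decimal)
133 (decimal) = 133 (base 10)


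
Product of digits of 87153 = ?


8 × 7 × 1 × 5 × 3 = 840


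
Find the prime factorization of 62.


62 / 2 = 31
31 / 31 = 1
62 = 2 × 31


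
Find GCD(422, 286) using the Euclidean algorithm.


422 = 1 * 286 + 136
286 = 2 * 136 + 14
136 = 9 * 14 + 10
14 = 1 * 10 + 4
10 = 2 * 4 + 2
4 = 2 * 2 + 0
GCD = 2


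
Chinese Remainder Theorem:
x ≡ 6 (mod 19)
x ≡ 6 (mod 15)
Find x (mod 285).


M = 19*15 = 285
M1 = M/19 = 15, M2 = M/15 = 19
M1^(-1) mod 19 = 14, M2^(-1) mod 15 = 4
x = 6*15*14 + 6*19*4 = 1716
1716 mod 285 = 6
Check: 6 mod 19 = 6 ✓, 6 mod 15 = 6 ✓

x ≡ 6 (mod 285)


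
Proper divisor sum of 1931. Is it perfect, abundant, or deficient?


Proper divisors: 1
Sum = 1 = 1
1 < 1931 → deficient

s(1931) = 1 (deficient)


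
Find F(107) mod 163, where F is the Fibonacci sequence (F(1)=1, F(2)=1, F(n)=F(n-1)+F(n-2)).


F(k) mod 163 for k=1..107:
1, 1, 2, 3, 5, 8, 13, 21, 34, 55, 89, 144, 70, 51, 121, 9, 130, 139, 106, 82, 25, 107, 132, 76, 45, 121, 3, 124, 127, 88, 52, 140, 29, 6, 35, 41, 76, 117, 30, 147, 14, 161, 12, 10, 22, 32, 54, 86, 140, 63, 40, 103, 143, 83, 63, 146, 46, 29, 75, 104, 16, 120, 136, 93, 66, 159, 62, 58, 120, 15, 135, 150, 122, 109, 68, 14, 82, 96, 15, 111, 126, 74, 37, 111, 148, 96, 81, 14, 95, 109, 41, 150, 28, 15, 43, 58, 101, 159, 97, 93, 27, 120, 147, 104, 88, 29, 117
F(107) mod 163 = 117


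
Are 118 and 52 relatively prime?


Euclidean algorithm:
118 = 2 * 52 + 14
52 = 3 * 14 + 10
14 = 1 * 10 + 4
10 = 2 * 4 + 2
4 = 2 * 2 + 0
GCD(118, 52) = 2

No, not coprime (GCD = 2)


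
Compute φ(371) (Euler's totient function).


371 = 7 × 53
Prime factors: 7, 53
φ(371) = 371 × (1-1/7) × (1-1/53)
= 371 × 6/7 × 52/53 = 312

φ(371) = 312


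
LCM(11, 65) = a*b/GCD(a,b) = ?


GCD(11, 65) = 1
LCM = 11*65/1 = 715/1 = 715

LCM = 715


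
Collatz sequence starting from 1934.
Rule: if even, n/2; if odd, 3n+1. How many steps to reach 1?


1934 → 967 → 2902 → 1451 → 4354 → 2177 → 6532 → 3266 → 1633 → 4900 → 2450 → 1225 → 3676 → 1838 → 919 → 2758 → 1379 → 4138 → 2069 → 6208 → 3104 → 1552 → 776 → 388 → 194 → 97 → 292 → 146 → 73 → 220 → 110 → 55 → 166 → 83 → 250 → 125 → 376 → 188 → 94 → 47 → 142 → 71 → 214 → 107 → 322 → 161 → 484 → 242 → 121 → 364 → 182 → 91 → 274 → 137 → 412 → 206 → 103 → 310 → 155 → 466 → 233 → 700 → 350 → 175 → 526 → 263 → 790 → 395 → 1186 → 593 → 1780 → 890 → 445 → 1336 → 668 → 334 → 167 → 502 → 251 → 754 → 377 → 1132 → 566 → 283 → 850 → 425 → 1276 → 638 → 319 → 958 → 479 → 1438 → 719 → 2158 → 1079 → 3238 → 1619 → 4858 → 2429 → 7288 → 3644 → 1822 → 911 → 2734 → 1367 → 4102 → 2051 → 6154 → 3077 → 9232 → 4616 → 2308 → 1154 → 577 → 1732 → 866 → 433 → 1300 → 650 → 325 → 976 → 488 → 244 → 122 → 61 → 184 → 92 → 46 → 23 → 70 → 35 → 106 → 53 → 160 → 80 → 40 → 20 → 10 → 5 → 16 → 8 → 4 → 2 → 1
Total steps = 143

143 steps


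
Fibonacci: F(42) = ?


Sequence: 1, 1, 2, 3, 5, 8, 13, 21, 34, 55, 89, 144, 233, 377, 610, 987, 1597, 2584, 4181, 6765, 10946, 17711, 28657, 46368, 75025, 121393, 196418, 317811, 514229, 832040, 1346269, 2178309, 3524578, 5702887, 9227465, 14930352, 24157817, 39088169, 63245986, 102334155, 165580141, 267914296
F(42) = 267914296


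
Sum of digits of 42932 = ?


4 + 2 + 9 + 3 + 2 = 20


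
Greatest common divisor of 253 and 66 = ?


253 = 3 * 66 + 55
66 = 1 * 55 + 11
55 = 5 * 11 + 0
GCD = 11


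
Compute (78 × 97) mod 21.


78 × 97 = 7566
7566 mod 21 = 6


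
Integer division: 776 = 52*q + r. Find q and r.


776 = 52 * 14 + 48
Check: 728 + 48 = 776

q = 14, r = 48


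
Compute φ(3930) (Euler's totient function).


3930 = 2 × 3 × 5 × 131
Prime factors: 2, 3, 5, 131
φ(3930) = 3930 × (1-1/2) × (1-1/3) × (1-1/5) × (1-1/131)
= 3930 × 1/2 × 2/3 × 4/5 × 130/131 = 1040

φ(3930) = 1040


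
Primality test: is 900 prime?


900 / 2 = 450 (exact division)
900 is NOT prime.

No, 900 is not prime


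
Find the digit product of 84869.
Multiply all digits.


8 × 4 × 8 × 6 × 9 = 13824


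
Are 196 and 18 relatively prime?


Euclidean algorithm:
196 = 10 * 18 + 16
18 = 1 * 16 + 2
16 = 8 * 2 + 0
GCD(196, 18) = 2

No, not coprime (GCD = 2)


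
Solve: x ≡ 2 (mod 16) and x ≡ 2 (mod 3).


M = 16*3 = 48
M1 = M/16 = 3, M2 = M/3 = 16
M1^(-1) mod 16 = 11, M2^(-1) mod 3 = 1
x = 2*3*11 + 2*16*1 = 98
98 mod 48 = 2
Check: 2 mod 16 = 2 ✓, 2 mod 3 = 2 ✓

x ≡ 2 (mod 48)


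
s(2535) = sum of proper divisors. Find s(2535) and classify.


Proper divisors: 1, 3, 5, 13, 15, 39, 65, 169, 195, 507, 845
Sum = 1 + 3 + 5 + 13 + 15 + 39 + 65 + 169 + 195 + 507 + 845 = 1857
1857 < 2535 → deficient

s(2535) = 1857 (deficient)


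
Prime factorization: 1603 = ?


1603 / 7 = 229
229 / 229 = 1
1603 = 7 × 229


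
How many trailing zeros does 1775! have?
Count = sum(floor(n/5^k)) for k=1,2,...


floor(1775/5) = 355
floor(1775/25) = 71
floor(1775/125) = 14
floor(1775/625) = 2
Total = 442

442 trailing zeros


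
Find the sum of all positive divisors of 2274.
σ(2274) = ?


Divisors of 2274: 1, 2, 3, 6, 379, 758, 1137, 2274
Sum = 1 + 2 + 3 + 6 + 379 + 758 + 1137 + 2274 = 4560

σ(2274) = 4560


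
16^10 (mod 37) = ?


16^1 mod 37 = 16
16^2 mod 37 = 34
16^3 mod 37 = 26
16^4 mod 37 = 9
16^5 mod 37 = 33
16^6 mod 37 = 10
16^7 mod 37 = 12
16^8 mod 37 = 7
16^9 mod 37 = 1
16^10 mod 37 = 16


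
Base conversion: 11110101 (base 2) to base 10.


11110101 (base 2) = 245 (decimal)
245 (decimal) = 245 (base 10)


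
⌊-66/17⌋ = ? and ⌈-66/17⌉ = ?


-66/17 = -3.8824
floor = -4
ceil = -3

floor = -4, ceil = -3


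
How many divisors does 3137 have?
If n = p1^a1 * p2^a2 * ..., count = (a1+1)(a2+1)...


3137 = 3137^1
d(3137) = (1+1) = 2

2 divisors


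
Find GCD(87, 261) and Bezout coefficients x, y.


Tabular extended Euclidean (each row: r = 87*s + 261*t):
r=87, s=1, t=0
r=261, s=0, t=1
q=0: r=87, s=1, t=0   [87*(1) + 261*(0) = 87]
q=3: r=0, s=-3, t=1   [87*(-3) + 261*(1) = 0]
GCD = 87; from the row with r=87: x=1, y=0
Check: 87*(1) + 261*(0) = 87 + 0 = 87

GCD = 87, x = 1, y = 0


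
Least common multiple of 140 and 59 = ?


GCD(140, 59) = 1
LCM = 140*59/1 = 8260/1 = 8260

LCM = 8260


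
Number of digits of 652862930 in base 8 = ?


652862930 in base 8 = 4672362722
Number of digits = 10

10 digits (base 8)


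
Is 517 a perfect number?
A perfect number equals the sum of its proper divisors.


Proper divisors of 517: 1, 11, 47
Sum = 1 + 11 + 47 = 59

No, 517 is not perfect (59 ≠ 517)


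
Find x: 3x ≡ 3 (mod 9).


GCD(3, 9) = 3 divides 3
Divide: 1x ≡ 1 (mod 3)
x ≡ 1 (mod 3)


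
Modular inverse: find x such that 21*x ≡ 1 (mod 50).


Use the extended Euclidean algorithm on (50, 21); each row r = 50*s + 21*t:
r=50, s=1, t=0
r=21, s=0, t=1
q=2: r=8, s=1, t=-2   [50*(1) + 21*(-2) = 8]
q=2: r=5, s=-2, t=5   [50*(-2) + 21*(5) = 5]
q=1: r=3, s=3, t=-7   [50*(3) + 21*(-7) = 3]
q=1: r=2, s=-5, t=12   [50*(-5) + 21*(12) = 2]
q=1: r=1, s=8, t=-19   [50*(8) + 21*(-19) = 1]
q=2: r=0, s=-21, t=50   [50*(-21) + 21*(50) = 0]
GCD = 1 with t = -19, so 21*(-19) ≡ 1 (mod 50)
Inverse = -19 mod 50 = 31
Check: 21 * 31 = 651 ≡ 1 (mod 50)

21^(-1) ≡ 31 (mod 50)


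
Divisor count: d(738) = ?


738 = 2^1 × 3^2 × 41^1
d(738) = (1+1) × (2+1) × (1+1) = 12

12 divisors


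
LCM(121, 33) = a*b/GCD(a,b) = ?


GCD(121, 33) = 11
LCM = 121*33/11 = 3993/11 = 363

LCM = 363


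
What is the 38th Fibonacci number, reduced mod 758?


F(k) mod 758 for k=1..38:
1, 1, 2, 3, 5, 8, 13, 21, 34, 55, 89, 144, 233, 377, 610, 229, 81, 310, 391, 701, 334, 277, 611, 130, 741, 113, 96, 209, 305, 514, 61, 575, 636, 453, 331, 26, 357, 383
F(38) mod 758 = 383


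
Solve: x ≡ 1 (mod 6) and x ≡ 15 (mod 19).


M = 6*19 = 114
M1 = M/6 = 19, M2 = M/19 = 6
M1^(-1) mod 6 = 1, M2^(-1) mod 19 = 16
x = 1*19*1 + 15*6*16 = 1459
1459 mod 114 = 91
Check: 91 mod 6 = 1 ✓, 91 mod 19 = 15 ✓

x ≡ 91 (mod 114)


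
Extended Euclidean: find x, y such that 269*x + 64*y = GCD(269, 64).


Tabular extended Euclidean (each row: r = 269*s + 64*t):
r=269, s=1, t=0
r=64, s=0, t=1
q=4: r=13, s=1, t=-4   [269*(1) + 64*(-4) = 13]
q=4: r=12, s=-4, t=17   [269*(-4) + 64*(17) = 12]
q=1: r=1, s=5, t=-21   [269*(5) + 64*(-21) = 1]
q=12: r=0, s=-64, t=269   [269*(-64) + 64*(269) = 0]
GCD = 1; from the row with r=1: x=5, y=-21
Check: 269*(5) + 64*(-21) = 1345 - 1344 = 1

GCD = 1, x = 5, y = -21


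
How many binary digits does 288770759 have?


288770759 in base 2 = 10001001101100100101011000111
Number of digits = 29

29 digits (base 2)


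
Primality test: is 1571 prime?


Check divisors up to sqrt(1571) = 39.6358
No divisors found.
1571 is prime.

Yes, 1571 is prime


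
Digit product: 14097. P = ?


1 × 4 × 0 × 9 × 7 = 0


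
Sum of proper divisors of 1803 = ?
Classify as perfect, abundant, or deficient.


Proper divisors: 1, 3, 601
Sum = 1 + 3 + 601 = 605
605 < 1803 → deficient

s(1803) = 605 (deficient)


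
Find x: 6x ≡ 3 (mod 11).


GCD(6, 11) = 1, unique solution
a^(-1) mod 11 = 2
x = 2 * 3 mod 11 = 6

x ≡ 6 (mod 11)


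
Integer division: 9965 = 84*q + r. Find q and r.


9965 = 84 * 118 + 53
Check: 9912 + 53 = 9965

q = 118, r = 53


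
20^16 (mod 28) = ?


20^1 mod 28 = 20
20^2 mod 28 = 8
20^3 mod 28 = 20
20^4 mod 28 = 8
20^5 mod 28 = 20
20^6 mod 28 = 8
20^7 mod 28 = 20
20^8 mod 28 = 8
20^9 mod 28 = 20
20^10 mod 28 = 8
20^11 mod 28 = 20
20^12 mod 28 = 8
20^13 mod 28 = 20
20^14 mod 28 = 8
20^15 mod 28 = 20
20^16 mod 28 = 8


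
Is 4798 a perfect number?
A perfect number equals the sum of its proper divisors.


Proper divisors of 4798: 1, 2, 2399
Sum = 1 + 2 + 2399 = 2402

No, 4798 is not perfect (2402 ≠ 4798)


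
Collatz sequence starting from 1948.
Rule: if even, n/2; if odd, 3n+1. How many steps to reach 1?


1948 → 974 → 487 → 1462 → 731 → 2194 → 1097 → 3292 → 1646 → 823 → 2470 → 1235 → 3706 → 1853 → 5560 → 2780 → 1390 → 695 → 2086 → 1043 → 3130 → 1565 → 4696 → 2348 → 1174 → 587 → 1762 → 881 → 2644 → 1322 → 661 → 1984 → 992 → 496 → 248 → 124 → 62 → 31 → 94 → 47 → 142 → 71 → 214 → 107 → 322 → 161 → 484 → 242 → 121 → 364 → 182 → 91 → 274 → 137 → 412 → 206 → 103 → 310 → 155 → 466 → 233 → 700 → 350 → 175 → 526 → 263 → 790 → 395 → 1186 → 593 → 1780 → 890 → 445 → 1336 → 668 → 334 → 167 → 502 → 251 → 754 → 377 → 1132 → 566 → 283 → 850 → 425 → 1276 → 638 → 319 → 958 → 479 → 1438 → 719 → 2158 → 1079 → 3238 → 1619 → 4858 → 2429 → 7288 → 3644 → 1822 → 911 → 2734 → 1367 → 4102 → 2051 → 6154 → 3077 → 9232 → 4616 → 2308 → 1154 → 577 → 1732 → 866 → 433 → 1300 → 650 → 325 → 976 → 488 → 244 → 122 → 61 → 184 → 92 → 46 → 23 → 70 → 35 → 106 → 53 → 160 → 80 → 40 → 20 → 10 → 5 → 16 → 8 → 4 → 2 → 1
Total steps = 143

143 steps


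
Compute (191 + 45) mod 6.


191 + 45 = 236
236 mod 6 = 2


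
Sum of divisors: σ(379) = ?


Divisors of 379: 1, 379
Sum = 1 + 379 = 380

σ(379) = 380


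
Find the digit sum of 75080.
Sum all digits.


7 + 5 + 0 + 8 + 0 = 20


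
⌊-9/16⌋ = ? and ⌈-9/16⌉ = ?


-9/16 = -0.5625
floor = -1
ceil = 0

floor = -1, ceil = 0


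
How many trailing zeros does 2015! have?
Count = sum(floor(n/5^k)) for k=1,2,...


floor(2015/5) = 403
floor(2015/25) = 80
floor(2015/125) = 16
floor(2015/625) = 3
Total = 502

502 trailing zeros


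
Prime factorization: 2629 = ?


2629 / 11 = 239
239 / 239 = 1
2629 = 11 × 239


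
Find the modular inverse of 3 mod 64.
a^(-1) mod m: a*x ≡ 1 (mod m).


Use the extended Euclidean algorithm on (64, 3); each row r = 64*s + 3*t:
r=64, s=1, t=0
r=3, s=0, t=1
q=21: r=1, s=1, t=-21   [64*(1) + 3*(-21) = 1]
q=3: r=0, s=-3, t=64   [64*(-3) + 3*(64) = 0]
GCD = 1 with t = -21, so 3*(-21) ≡ 1 (mod 64)
Inverse = -21 mod 64 = 43
Check: 3 * 43 = 129 ≡ 1 (mod 64)

3^(-1) ≡ 43 (mod 64)


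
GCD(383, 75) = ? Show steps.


383 = 5 * 75 + 8
75 = 9 * 8 + 3
8 = 2 * 3 + 2
3 = 1 * 2 + 1
2 = 2 * 1 + 0
GCD = 1


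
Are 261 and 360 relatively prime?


Euclidean algorithm:
360 = 1 * 261 + 99
261 = 2 * 99 + 63
99 = 1 * 63 + 36
63 = 1 * 36 + 27
36 = 1 * 27 + 9
27 = 3 * 9 + 0
GCD(261, 360) = 9

No, not coprime (GCD = 9)


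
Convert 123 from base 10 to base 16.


123 (base 10) = 123 (decimal)
123 (decimal) = 7B (base 16)


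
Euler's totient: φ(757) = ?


757 = 757
Prime factors: 757
φ(757) = 757 × (1-1/757)
= 757 × 756/757 = 756

φ(757) = 756


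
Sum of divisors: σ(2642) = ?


Divisors of 2642: 1, 2, 1321, 2642
Sum = 1 + 2 + 1321 + 2642 = 3966

σ(2642) = 3966


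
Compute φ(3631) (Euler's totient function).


3631 = 3631
Prime factors: 3631
φ(3631) = 3631 × (1-1/3631)
= 3631 × 3630/3631 = 3630

φ(3631) = 3630


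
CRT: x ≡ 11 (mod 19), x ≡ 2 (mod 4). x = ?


M = 19*4 = 76
M1 = M/19 = 4, M2 = M/4 = 19
M1^(-1) mod 19 = 5, M2^(-1) mod 4 = 3
x = 11*4*5 + 2*19*3 = 334
334 mod 76 = 30
Check: 30 mod 19 = 11 ✓, 30 mod 4 = 2 ✓

x ≡ 30 (mod 76)


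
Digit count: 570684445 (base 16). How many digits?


570684445 in base 16 = 2203F41D
Number of digits = 8

8 digits (base 16)


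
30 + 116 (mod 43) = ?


30 + 116 = 146
146 mod 43 = 17


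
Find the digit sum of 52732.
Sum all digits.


5 + 2 + 7 + 3 + 2 = 19


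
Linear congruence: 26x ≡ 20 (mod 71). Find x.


GCD(26, 71) = 1, unique solution
a^(-1) mod 71 = 41
x = 41 * 20 mod 71 = 39

x ≡ 39 (mod 71)


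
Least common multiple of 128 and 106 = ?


GCD(128, 106) = 2
LCM = 128*106/2 = 13568/2 = 6784

LCM = 6784


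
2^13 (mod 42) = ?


2^1 mod 42 = 2
2^2 mod 42 = 4
2^3 mod 42 = 8
2^4 mod 42 = 16
2^5 mod 42 = 32
2^6 mod 42 = 22
2^7 mod 42 = 2
2^8 mod 42 = 4
2^9 mod 42 = 8
2^10 mod 42 = 16
2^11 mod 42 = 32
2^12 mod 42 = 22
2^13 mod 42 = 2


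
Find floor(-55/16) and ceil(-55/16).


-55/16 = -3.4375
floor = -4
ceil = -3

floor = -4, ceil = -3


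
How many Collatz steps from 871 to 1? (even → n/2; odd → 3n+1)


871 → 2614 → 1307 → 3922 → 1961 → 5884 → 2942 → 1471 → 4414 → 2207 → 6622 → 3311 → 9934 → 4967 → 14902 → 7451 → 22354 → 11177 → 33532 → 16766 → 8383 → 25150 → 12575 → 37726 → 18863 → 56590 → 28295 → 84886 → 42443 → 127330 → 63665 → 190996 → 95498 → 47749 → 143248 → 71624 → 35812 → 17906 → 8953 → 26860 → 13430 → 6715 → 20146 → 10073 → 30220 → 15110 → 7555 → 22666 → 11333 → 34000 → 17000 → 8500 → 4250 → 2125 → 6376 → 3188 → 1594 → 797 → 2392 → 1196 → 598 → 299 → 898 → 449 → 1348 → 674 → 337 → 1012 → 506 → 253 → 760 → 380 → 190 → 95 → 286 → 143 → 430 → 215 → 646 → 323 → 970 → 485 → 1456 → 728 → 364 → 182 → 91 → 274 → 137 → 412 → 206 → 103 → 310 → 155 → 466 → 233 → 700 → 350 → 175 → 526 → 263 → 790 → 395 → 1186 → 593 → 1780 → 890 → 445 → 1336 → 668 → 334 → 167 → 502 → 251 → 754 → 377 → 1132 → 566 → 283 → 850 → 425 → 1276 → 638 → 319 → 958 → 479 → 1438 → 719 → 2158 → 1079 → 3238 → 1619 → 4858 → 2429 → 7288 → 3644 → 1822 → 911 → 2734 → 1367 → 4102 → 2051 → 6154 → 3077 → 9232 → 4616 → 2308 → 1154 → 577 → 1732 → 866 → 433 → 1300 → 650 → 325 → 976 → 488 → 244 → 122 → 61 → 184 → 92 → 46 → 23 → 70 → 35 → 106 → 53 → 160 → 80 → 40 → 20 → 10 → 5 → 16 → 8 → 4 → 2 → 1
Total steps = 178

178 steps


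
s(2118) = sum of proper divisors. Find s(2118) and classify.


Proper divisors: 1, 2, 3, 6, 353, 706, 1059
Sum = 1 + 2 + 3 + 6 + 353 + 706 + 1059 = 2130
2130 > 2118 → abundant

s(2118) = 2130 (abundant)


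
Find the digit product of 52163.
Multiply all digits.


5 × 2 × 1 × 6 × 3 = 180


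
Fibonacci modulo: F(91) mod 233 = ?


F(k) mod 233 for k=1..91:
1, 1, 2, 3, 5, 8, 13, 21, 34, 55, 89, 144, 0, 144, 144, 55, 199, 21, 220, 8, 228, 3, 231, 1, 232, 0, 232, 232, 231, 230, 228, 225, 220, 212, 199, 178, 144, 89, 0, 89, 89, 178, 34, 212, 13, 225, 5, 230, 2, 232, 1, 0, 1, 1, 2, 3, 5, 8, 13, 21, 34, 55, 89, 144, 0, 144, 144, 55, 199, 21, 220, 8, 228, 3, 231, 1, 232, 0, 232, 232, 231, 230, 228, 225, 220, 212, 199, 178, 144, 89, 0
F(91) mod 233 = 0


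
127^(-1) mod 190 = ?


Use the extended Euclidean algorithm on (190, 127); each row r = 190*s + 127*t:
r=190, s=1, t=0
r=127, s=0, t=1
q=1: r=63, s=1, t=-1   [190*(1) + 127*(-1) = 63]
q=2: r=1, s=-2, t=3   [190*(-2) + 127*(3) = 1]
q=63: r=0, s=127, t=-190   [190*(127) + 127*(-190) = 0]
GCD = 1 with t = 3, so 127*(3) ≡ 1 (mod 190)
Inverse = 3 mod 190 = 3
Check: 127 * 3 = 381 ≡ 1 (mod 190)

127^(-1) ≡ 3 (mod 190)


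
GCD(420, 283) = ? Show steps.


420 = 1 * 283 + 137
283 = 2 * 137 + 9
137 = 15 * 9 + 2
9 = 4 * 2 + 1
2 = 2 * 1 + 0
GCD = 1


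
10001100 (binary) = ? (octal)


10001100 (base 2) = 140 (decimal)
140 (decimal) = 214 (base 8)


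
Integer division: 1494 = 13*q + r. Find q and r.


1494 = 13 * 114 + 12
Check: 1482 + 12 = 1494

q = 114, r = 12


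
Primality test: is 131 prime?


Check divisors up to sqrt(131) = 11.4455
No divisors found.
131 is prime.

Yes, 131 is prime


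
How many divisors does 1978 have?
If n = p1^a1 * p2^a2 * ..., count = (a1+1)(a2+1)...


1978 = 2^1 × 23^1 × 43^1
d(1978) = (1+1) × (1+1) × (1+1) = 8

8 divisors


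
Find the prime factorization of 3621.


3621 / 3 = 1207
1207 / 17 = 71
71 / 71 = 1
3621 = 3 × 17 × 71


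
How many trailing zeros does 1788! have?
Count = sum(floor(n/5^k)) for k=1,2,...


floor(1788/5) = 357
floor(1788/25) = 71
floor(1788/125) = 14
floor(1788/625) = 2
Total = 444

444 trailing zeros


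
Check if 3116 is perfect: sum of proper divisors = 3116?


Proper divisors of 3116: 1, 2, 4, 19, 38, 41, 76, 82, 164, 779, 1558
Sum = 1 + 2 + 4 + 19 + 38 + 41 + 76 + 82 + 164 + 779 + 1558 = 2764

No, 3116 is not perfect (2764 ≠ 3116)


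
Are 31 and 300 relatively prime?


Euclidean algorithm:
300 = 9 * 31 + 21
31 = 1 * 21 + 10
21 = 2 * 10 + 1
10 = 10 * 1 + 0
GCD(31, 300) = 1

Yes, coprime (GCD = 1)


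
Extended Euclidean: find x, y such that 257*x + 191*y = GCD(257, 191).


Tabular extended Euclidean (each row: r = 257*s + 191*t):
r=257, s=1, t=0
r=191, s=0, t=1
q=1: r=66, s=1, t=-1   [257*(1) + 191*(-1) = 66]
q=2: r=59, s=-2, t=3   [257*(-2) + 191*(3) = 59]
q=1: r=7, s=3, t=-4   [257*(3) + 191*(-4) = 7]
q=8: r=3, s=-26, t=35   [257*(-26) + 191*(35) = 3]
q=2: r=1, s=55, t=-74   [257*(55) + 191*(-74) = 1]
q=3: r=0, s=-191, t=257   [257*(-191) + 191*(257) = 0]
GCD = 1; from the row with r=1: x=55, y=-74
Check: 257*(55) + 191*(-74) = 14135 - 14134 = 1

GCD = 1, x = 55, y = -74


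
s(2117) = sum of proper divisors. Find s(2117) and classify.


Proper divisors: 1, 29, 73
Sum = 1 + 29 + 73 = 103
103 < 2117 → deficient

s(2117) = 103 (deficient)


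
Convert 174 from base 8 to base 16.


174 (base 8) = 124 (decimal)
124 (decimal) = 7C (base 16)


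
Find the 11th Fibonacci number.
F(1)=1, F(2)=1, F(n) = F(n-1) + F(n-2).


Sequence: 1, 1, 2, 3, 5, 8, 13, 21, 34, 55, 89
F(11) = 89


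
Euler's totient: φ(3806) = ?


3806 = 2 × 11 × 173
Prime factors: 2, 11, 173
φ(3806) = 3806 × (1-1/2) × (1-1/11) × (1-1/173)
= 3806 × 1/2 × 10/11 × 172/173 = 1720

φ(3806) = 1720


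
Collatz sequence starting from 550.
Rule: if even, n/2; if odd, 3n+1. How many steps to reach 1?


550 → 275 → 826 → 413 → 1240 → 620 → 310 → 155 → 466 → 233 → 700 → 350 → 175 → 526 → 263 → 790 → 395 → 1186 → 593 → 1780 → 890 → 445 → 1336 → 668 → 334 → 167 → 502 → 251 → 754 → 377 → 1132 → 566 → 283 → 850 → 425 → 1276 → 638 → 319 → 958 → 479 → 1438 → 719 → 2158 → 1079 → 3238 → 1619 → 4858 → 2429 → 7288 → 3644 → 1822 → 911 → 2734 → 1367 → 4102 → 2051 → 6154 → 3077 → 9232 → 4616 → 2308 → 1154 → 577 → 1732 → 866 → 433 → 1300 → 650 → 325 → 976 → 488 → 244 → 122 → 61 → 184 → 92 → 46 → 23 → 70 → 35 → 106 → 53 → 160 → 80 → 40 → 20 → 10 → 5 → 16 → 8 → 4 → 2 → 1
Total steps = 92

92 steps


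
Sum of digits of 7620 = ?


7 + 6 + 2 + 0 = 15


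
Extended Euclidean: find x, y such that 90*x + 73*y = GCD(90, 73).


Tabular extended Euclidean (each row: r = 90*s + 73*t):
r=90, s=1, t=0
r=73, s=0, t=1
q=1: r=17, s=1, t=-1   [90*(1) + 73*(-1) = 17]
q=4: r=5, s=-4, t=5   [90*(-4) + 73*(5) = 5]
q=3: r=2, s=13, t=-16   [90*(13) + 73*(-16) = 2]
q=2: r=1, s=-30, t=37   [90*(-30) + 73*(37) = 1]
q=2: r=0, s=73, t=-90   [90*(73) + 73*(-90) = 0]
GCD = 1; from the row with r=1: x=-30, y=37
Check: 90*(-30) + 73*(37) = -2700 + 2701 = 1

GCD = 1, x = -30, y = 37


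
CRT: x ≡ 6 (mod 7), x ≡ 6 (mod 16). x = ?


M = 7*16 = 112
M1 = M/7 = 16, M2 = M/16 = 7
M1^(-1) mod 7 = 4, M2^(-1) mod 16 = 7
x = 6*16*4 + 6*7*7 = 678
678 mod 112 = 6
Check: 6 mod 7 = 6 ✓, 6 mod 16 = 6 ✓

x ≡ 6 (mod 112)


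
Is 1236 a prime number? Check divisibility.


1236 / 2 = 618 (exact division)
1236 is NOT prime.

No, 1236 is not prime


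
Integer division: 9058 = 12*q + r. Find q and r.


9058 = 12 * 754 + 10
Check: 9048 + 10 = 9058

q = 754, r = 10


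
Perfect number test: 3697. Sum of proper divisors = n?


Proper divisors of 3697: 1
Sum = 1 = 1

No, 3697 is not perfect (1 ≠ 3697)


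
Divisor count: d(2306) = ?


2306 = 2^1 × 1153^1
d(2306) = (1+1) × (1+1) = 4

4 divisors


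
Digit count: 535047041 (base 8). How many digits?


535047041 in base 8 = 3771025601
Number of digits = 10

10 digits (base 8)


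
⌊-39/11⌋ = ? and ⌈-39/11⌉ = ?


-39/11 = -3.5455
floor = -4
ceil = -3

floor = -4, ceil = -3


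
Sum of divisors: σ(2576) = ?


Divisors of 2576: 1, 2, 4, 7, 8, 14, 16, 23, 28, 46, 56, 92, 112, 161, 184, 322, 368, 644, 1288, 2576
Sum = 1 + 2 + 4 + 7 + 8 + 14 + 16 + 23 + 28 + 46 + 56 + 92 + 112 + 161 + 184 + 322 + 368 + 644 + 1288 + 2576 = 5952

σ(2576) = 5952


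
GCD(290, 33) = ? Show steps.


290 = 8 * 33 + 26
33 = 1 * 26 + 7
26 = 3 * 7 + 5
7 = 1 * 5 + 2
5 = 2 * 2 + 1
2 = 2 * 1 + 0
GCD = 1


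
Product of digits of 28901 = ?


2 × 8 × 9 × 0 × 1 = 0


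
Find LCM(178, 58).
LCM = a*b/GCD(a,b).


GCD(178, 58) = 2
LCM = 178*58/2 = 10324/2 = 5162

LCM = 5162


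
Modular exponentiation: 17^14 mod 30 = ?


17^1 mod 30 = 17
17^2 mod 30 = 19
17^3 mod 30 = 23
17^4 mod 30 = 1
17^5 mod 30 = 17
17^6 mod 30 = 19
17^7 mod 30 = 23
17^8 mod 30 = 1
17^9 mod 30 = 17
17^10 mod 30 = 19
17^11 mod 30 = 23
17^12 mod 30 = 1
17^13 mod 30 = 17
17^14 mod 30 = 19


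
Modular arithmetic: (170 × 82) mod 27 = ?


170 × 82 = 13940
13940 mod 27 = 8


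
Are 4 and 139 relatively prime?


Euclidean algorithm:
139 = 34 * 4 + 3
4 = 1 * 3 + 1
3 = 3 * 1 + 0
GCD(4, 139) = 1

Yes, coprime (GCD = 1)


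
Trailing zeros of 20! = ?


floor(20/5) = 4
Total = 4

4 trailing zeros


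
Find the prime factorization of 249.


249 / 3 = 83
83 / 83 = 1
249 = 3 × 83


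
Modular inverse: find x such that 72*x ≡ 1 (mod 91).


Use the extended Euclidean algorithm on (91, 72); each row r = 91*s + 72*t:
r=91, s=1, t=0
r=72, s=0, t=1
q=1: r=19, s=1, t=-1   [91*(1) + 72*(-1) = 19]
q=3: r=15, s=-3, t=4   [91*(-3) + 72*(4) = 15]
q=1: r=4, s=4, t=-5   [91*(4) + 72*(-5) = 4]
q=3: r=3, s=-15, t=19   [91*(-15) + 72*(19) = 3]
q=1: r=1, s=19, t=-24   [91*(19) + 72*(-24) = 1]
q=3: r=0, s=-72, t=91   [91*(-72) + 72*(91) = 0]
GCD = 1 with t = -24, so 72*(-24) ≡ 1 (mod 91)
Inverse = -24 mod 91 = 67
Check: 72 * 67 = 4824 ≡ 1 (mod 91)

72^(-1) ≡ 67 (mod 91)


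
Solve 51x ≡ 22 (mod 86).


GCD(51, 86) = 1, unique solution
a^(-1) mod 86 = 27
x = 27 * 22 mod 86 = 78

x ≡ 78 (mod 86)


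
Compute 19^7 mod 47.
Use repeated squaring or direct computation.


19^1 mod 47 = 19
19^2 mod 47 = 32
19^3 mod 47 = 44
19^4 mod 47 = 37
19^5 mod 47 = 45
19^6 mod 47 = 9
19^7 mod 47 = 30


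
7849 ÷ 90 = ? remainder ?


7849 = 90 * 87 + 19
Check: 7830 + 19 = 7849

q = 87, r = 19


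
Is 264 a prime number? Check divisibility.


264 / 2 = 132 (exact division)
264 is NOT prime.

No, 264 is not prime


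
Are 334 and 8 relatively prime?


Euclidean algorithm:
334 = 41 * 8 + 6
8 = 1 * 6 + 2
6 = 3 * 2 + 0
GCD(334, 8) = 2

No, not coprime (GCD = 2)


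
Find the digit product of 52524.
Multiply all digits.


5 × 2 × 5 × 2 × 4 = 400


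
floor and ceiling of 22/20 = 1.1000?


22/20 = 1.1000
floor = 1
ceil = 2

floor = 1, ceil = 2


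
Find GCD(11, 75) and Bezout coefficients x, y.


Tabular extended Euclidean (each row: r = 11*s + 75*t):
r=11, s=1, t=0
r=75, s=0, t=1
q=0: r=11, s=1, t=0   [11*(1) + 75*(0) = 11]
q=6: r=9, s=-6, t=1   [11*(-6) + 75*(1) = 9]
q=1: r=2, s=7, t=-1   [11*(7) + 75*(-1) = 2]
q=4: r=1, s=-34, t=5   [11*(-34) + 75*(5) = 1]
q=2: r=0, s=75, t=-11   [11*(75) + 75*(-11) = 0]
GCD = 1; from the row with r=1: x=-34, y=5
Check: 11*(-34) + 75*(5) = -374 + 375 = 1

GCD = 1, x = -34, y = 5


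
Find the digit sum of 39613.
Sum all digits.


3 + 9 + 6 + 1 + 3 = 22


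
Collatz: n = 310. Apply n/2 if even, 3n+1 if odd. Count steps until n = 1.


310 → 155 → 466 → 233 → 700 → 350 → 175 → 526 → 263 → 790 → 395 → 1186 → 593 → 1780 → 890 → 445 → 1336 → 668 → 334 → 167 → 502 → 251 → 754 → 377 → 1132 → 566 → 283 → 850 → 425 → 1276 → 638 → 319 → 958 → 479 → 1438 → 719 → 2158 → 1079 → 3238 → 1619 → 4858 → 2429 → 7288 → 3644 → 1822 → 911 → 2734 → 1367 → 4102 → 2051 → 6154 → 3077 → 9232 → 4616 → 2308 → 1154 → 577 → 1732 → 866 → 433 → 1300 → 650 → 325 → 976 → 488 → 244 → 122 → 61 → 184 → 92 → 46 → 23 → 70 → 35 → 106 → 53 → 160 → 80 → 40 → 20 → 10 → 5 → 16 → 8 → 4 → 2 → 1
Total steps = 86

86 steps


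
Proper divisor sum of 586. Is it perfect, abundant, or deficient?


Proper divisors: 1, 2, 293
Sum = 1 + 2 + 293 = 296
296 < 586 → deficient

s(586) = 296 (deficient)


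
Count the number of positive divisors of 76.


76 = 2^2 × 19^1
d(76) = (2+1) × (1+1) = 6

6 divisors


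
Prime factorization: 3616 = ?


3616 / 2 = 1808
1808 / 2 = 904
904 / 2 = 452
452 / 2 = 226
226 / 2 = 113
113 / 113 = 1
3616 = 2^5 × 113


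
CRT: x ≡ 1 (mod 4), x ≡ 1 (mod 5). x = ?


M = 4*5 = 20
M1 = M/4 = 5, M2 = M/5 = 4
M1^(-1) mod 4 = 1, M2^(-1) mod 5 = 4
x = 1*5*1 + 1*4*4 = 21
21 mod 20 = 1
Check: 1 mod 4 = 1 ✓, 1 mod 5 = 1 ✓

x ≡ 1 (mod 20)


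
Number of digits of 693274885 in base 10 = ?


693274885 has 9 digits in base 10
floor(log10(693274885)) + 1 = floor(8.8409) + 1 = 9

9 digits (base 10)


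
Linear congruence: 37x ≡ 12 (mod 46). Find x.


GCD(37, 46) = 1, unique solution
a^(-1) mod 46 = 5
x = 5 * 12 mod 46 = 14

x ≡ 14 (mod 46)


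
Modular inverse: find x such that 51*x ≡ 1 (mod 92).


Use the extended Euclidean algorithm on (92, 51); each row r = 92*s + 51*t:
r=92, s=1, t=0
r=51, s=0, t=1
q=1: r=41, s=1, t=-1   [92*(1) + 51*(-1) = 41]
q=1: r=10, s=-1, t=2   [92*(-1) + 51*(2) = 10]
q=4: r=1, s=5, t=-9   [92*(5) + 51*(-9) = 1]
q=10: r=0, s=-51, t=92   [92*(-51) + 51*(92) = 0]
GCD = 1 with t = -9, so 51*(-9) ≡ 1 (mod 92)
Inverse = -9 mod 92 = 83
Check: 51 * 83 = 4233 ≡ 1 (mod 92)

51^(-1) ≡ 83 (mod 92)
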